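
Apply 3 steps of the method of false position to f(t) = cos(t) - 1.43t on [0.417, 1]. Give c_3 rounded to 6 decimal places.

0.583498

f(0.417000) = 0.317998, f(1.000000) = -0.889698
step 1: c = 0.570510, f(c) = 0.025797 > 0 → new bracket [0.570510, 1.000000]
step 2: c = 0.582612, f(c) = 0.001893 > 0 → new bracket [0.582612, 1.000000]
step 3: c = 0.583498, f(c) = 0.000138 > 0 → new bracket [0.583498, 1.000000]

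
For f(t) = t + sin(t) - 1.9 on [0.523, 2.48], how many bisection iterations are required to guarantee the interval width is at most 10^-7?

Initial width b − a = 2.48 − 0.523 = 1.957000.
After n steps the width is (b−a)/2^n; need (b−a)/2^n ≤ 10^-7.
So n ≥ log₂(1.957000/10^-7) = log₂(19570000.0000) ≈ 24.2221.
Hence n = 25.

25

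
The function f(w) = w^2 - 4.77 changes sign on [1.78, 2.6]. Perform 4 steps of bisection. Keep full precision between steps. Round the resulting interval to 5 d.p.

[2.13875, 2.19000]

f(1.780000) = -1.601600, f(2.600000) = 1.990000 (opposite signs)
step 1: m = 2.190000, f(m) = 0.026100 > 0 → root in [1.780000, 2.190000]
step 2: m = 1.985000, f(m) = -0.829775 < 0 → root in [1.985000, 2.190000]
step 3: m = 2.087500, f(m) = -0.412344 < 0 → root in [2.087500, 2.190000]
step 4: m = 2.138750, f(m) = -0.195748 < 0 → root in [2.138750, 2.190000]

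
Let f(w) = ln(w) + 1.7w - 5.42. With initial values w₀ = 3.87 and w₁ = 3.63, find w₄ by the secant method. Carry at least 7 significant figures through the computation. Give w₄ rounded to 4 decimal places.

2.6214

f(w_0) = 2.512255, f(w_1) = 2.040233
w_2 = 3.630000 - (2.040233)·(3.630000 - 3.870000)/(2.040233 - (2.512255)) = 2.592642; f(w_2) = -0.059832
w_3 = 2.592642 - (-0.059832)·(2.592642 - 3.630000)/(-0.059832 - (2.040233)) = 2.622197; f(w_3) = 0.001746
w_4 = 2.622197 - (0.001746)·(2.622197 - 2.592642)/(0.001746 - (-0.059832)) = 2.621358; f(w_4) = 0.000002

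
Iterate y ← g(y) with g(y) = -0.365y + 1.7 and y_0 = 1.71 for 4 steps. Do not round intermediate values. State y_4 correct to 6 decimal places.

y_1 = g(1.710000) = 1.075850
y_2 = g(1.075850) = 1.307315
y_3 = g(1.307315) = 1.222830
y_4 = g(1.222830) = 1.253667

1.253667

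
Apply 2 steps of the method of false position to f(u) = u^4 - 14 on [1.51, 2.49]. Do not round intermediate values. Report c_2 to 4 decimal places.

f(1.510000) = -8.801144, f(2.490000) = 24.441240
step 1: c = 1.769462, f(c) = -4.196875 < 0 → new bracket [1.769462, 2.490000]
step 2: c = 1.875055, f(c) = -1.638919 < 0 → new bracket [1.875055, 2.490000]

1.8751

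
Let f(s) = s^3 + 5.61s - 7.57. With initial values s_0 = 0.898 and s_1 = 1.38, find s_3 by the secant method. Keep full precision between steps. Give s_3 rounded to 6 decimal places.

f(s_0) = -1.808069, f(s_1) = 2.799872
s_2 = 1.380000 - (2.799872)·(1.380000 - 0.898000)/(2.799872 - (-1.808069)) = 1.087128; f(s_2) = -0.186395
s_3 = 1.087128 - (-0.186395)·(1.087128 - 1.380000)/(-0.186395 - (2.799872)) = 1.105408; f(s_3) = -0.017933

1.105408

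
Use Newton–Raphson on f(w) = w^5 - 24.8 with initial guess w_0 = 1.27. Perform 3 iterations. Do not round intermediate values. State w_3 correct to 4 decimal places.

f'(w) = 5w^4
w_0 = 1.270000: f = -21.496163, f' = 13.007232 → w_1 = 1.270000 - (-21.496163)/(13.007232) = 2.922632
w_1 = 2.922632: f = 188.440847, f' = 364.809654 → w_2 = 2.922632 - (188.440847)/(364.809654) = 2.406086
w_2 = 2.406086: f = 55.840961, f' = 167.577057 → w_3 = 2.406086 - (55.840961)/(167.577057) = 2.072860

2.0729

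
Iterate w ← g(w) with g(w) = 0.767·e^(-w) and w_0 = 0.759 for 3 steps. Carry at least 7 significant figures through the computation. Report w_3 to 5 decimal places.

0.44893

w_1 = g(0.759000) = 0.359059
w_2 = g(0.359059) = 0.535622
w_3 = g(0.535622) = 0.448929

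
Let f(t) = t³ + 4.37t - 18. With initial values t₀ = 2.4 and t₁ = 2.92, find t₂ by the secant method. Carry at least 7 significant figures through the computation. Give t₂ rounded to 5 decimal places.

f(t_0) = 6.312000, f(t_1) = 19.657488
t_2 = 2.920000 - (19.657488)·(2.920000 - 2.400000)/(19.657488 - (6.312000)) = 2.154056; f(t_2) = 1.407956

2.15406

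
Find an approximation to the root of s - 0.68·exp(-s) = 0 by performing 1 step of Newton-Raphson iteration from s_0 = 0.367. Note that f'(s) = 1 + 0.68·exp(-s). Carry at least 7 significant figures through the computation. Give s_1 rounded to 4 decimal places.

s_0 = 0.367000: f = -0.104111, f' = 1.471111 → s_1 = 0.367000 - (-0.104111)/(1.471111) = 0.437770

0.4378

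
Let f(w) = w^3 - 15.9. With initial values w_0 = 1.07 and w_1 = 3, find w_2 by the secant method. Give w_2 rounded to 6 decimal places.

2.168844

f(w_0) = -14.674957, f(w_1) = 11.100000
w_2 = 3.000000 - (11.100000)·(3.000000 - 1.070000)/(11.100000 - (-14.674957)) = 2.168844; f(w_2) = -5.698003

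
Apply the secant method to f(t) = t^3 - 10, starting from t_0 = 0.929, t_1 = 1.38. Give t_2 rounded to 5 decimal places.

f(t_0) = -9.198235, f(t_1) = -7.371928
t_2 = 1.380000 - (-7.371928)·(1.380000 - 0.929000)/(-7.371928 - (-9.198235)) = 3.200471; f(t_2) = 22.782484

3.20047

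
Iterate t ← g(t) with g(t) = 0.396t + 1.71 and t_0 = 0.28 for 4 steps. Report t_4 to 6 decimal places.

t_1 = g(0.280000) = 1.820880
t_2 = g(1.820880) = 2.431068
t_3 = g(2.431068) = 2.672703
t_4 = g(2.672703) = 2.768390

2.768390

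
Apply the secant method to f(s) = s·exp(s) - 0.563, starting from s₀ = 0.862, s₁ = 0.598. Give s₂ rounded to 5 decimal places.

0.45282

f(s_0) = 1.478123, f(s_1) = 0.524450
s_2 = 0.598000 - (0.524450)·(0.598000 - 0.862000)/(0.524450 - (1.478123)) = 0.452819; f(s_2) = 0.149167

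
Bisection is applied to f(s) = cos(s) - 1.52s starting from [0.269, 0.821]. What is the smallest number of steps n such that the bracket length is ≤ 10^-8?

Initial width b − a = 0.821 − 0.269 = 0.552000.
After n steps the width is (b−a)/2^n; need (b−a)/2^n ≤ 10^-8.
So n ≥ log₂(0.552000/10^-8) = log₂(55200000.0000) ≈ 25.7182.
Hence n = 26.

26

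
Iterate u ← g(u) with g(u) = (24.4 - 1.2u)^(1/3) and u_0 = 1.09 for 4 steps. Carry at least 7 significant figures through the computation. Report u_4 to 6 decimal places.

2.762622

u_1 = g(1.090000) = 2.847654
u_2 = g(2.847654) = 2.758171
u_3 = g(2.758171) = 2.762868
u_4 = g(2.762868) = 2.762622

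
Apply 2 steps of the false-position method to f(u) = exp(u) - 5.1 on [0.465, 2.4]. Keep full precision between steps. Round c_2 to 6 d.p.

f(0.465000) = -3.507986, f(2.400000) = 5.923176
step 1: c = 1.184737, f(c) = -1.830175 < 0 → new bracket [1.184737, 2.400000]
step 2: c = 1.471599, f(c) = -0.743805 < 0 → new bracket [1.471599, 2.400000]

1.471599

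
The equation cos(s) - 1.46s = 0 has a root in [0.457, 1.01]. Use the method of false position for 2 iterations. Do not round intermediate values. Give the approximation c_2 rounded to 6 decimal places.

0.574143

f(0.457000) = 0.230160, f(1.010000) = -0.942739
step 1: c = 0.565516, f(c) = 0.018658 > 0 → new bracket [0.565516, 1.010000]
step 2: c = 0.574143, f(c) = 0.001410 > 0 → new bracket [0.574143, 1.010000]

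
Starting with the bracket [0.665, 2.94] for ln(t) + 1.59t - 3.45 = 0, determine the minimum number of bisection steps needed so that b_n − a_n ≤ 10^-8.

Initial width b − a = 2.94 − 0.665 = 2.275000.
After n steps the width is (b−a)/2^n; need (b−a)/2^n ≤ 10^-8.
So n ≥ log₂(2.275000/10^-8) = log₂(227500000.0000) ≈ 27.7613.
Hence n = 28.

28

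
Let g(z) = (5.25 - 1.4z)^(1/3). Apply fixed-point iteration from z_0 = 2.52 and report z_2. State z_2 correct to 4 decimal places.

1.5286

z_1 = g(2.520000) = 1.198610
z_2 = g(1.198610) = 1.528627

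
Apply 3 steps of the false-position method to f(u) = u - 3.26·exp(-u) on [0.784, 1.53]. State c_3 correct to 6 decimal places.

f(0.784000) = -0.704438, f(1.530000) = 0.824094
step 1: c = 1.127801, f(c) = 0.072394 > 0 → new bracket [0.784000, 1.127801]
step 2: c = 1.095762, f(c) = 0.005993 > 0 → new bracket [0.784000, 1.095762]
step 3: c = 1.093132, f(c) = 0.000493 > 0 → new bracket [0.784000, 1.093132]

1.093132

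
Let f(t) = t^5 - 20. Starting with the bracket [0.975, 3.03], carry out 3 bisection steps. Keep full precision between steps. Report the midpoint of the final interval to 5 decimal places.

f(0.975000) = -19.118904, f(3.030000) = 235.395442 (opposite signs)
step 1: m = 2.002500, f(m) = 12.200501 > 0 → root in [0.975000, 2.002500]
step 2: m = 1.488750, f(m) = -12.686776 < 0 → root in [1.488750, 2.002500]
step 3: m = 1.745625, f(m) = -3.791054 < 0 → root in [1.745625, 2.002500]
Midpoint of [1.745625, 2.002500] = 1.874062

1.87406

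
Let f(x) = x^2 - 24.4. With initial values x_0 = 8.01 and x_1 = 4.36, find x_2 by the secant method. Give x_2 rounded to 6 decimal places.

f(x_0) = 39.760100, f(x_1) = -5.390400
x_2 = 4.360000 - (-5.390400)·(4.360000 - 8.010000)/(-5.390400 - (39.760100)) = 4.795764; f(x_2) = -1.400648

4.795764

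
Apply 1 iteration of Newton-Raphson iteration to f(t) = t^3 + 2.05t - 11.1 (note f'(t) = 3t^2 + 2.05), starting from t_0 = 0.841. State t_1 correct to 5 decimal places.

t_0 = 0.841000: f = -8.781127, f' = 4.171843 → t_1 = 0.841000 - (-8.781127)/(4.171843) = 2.945855

2.94586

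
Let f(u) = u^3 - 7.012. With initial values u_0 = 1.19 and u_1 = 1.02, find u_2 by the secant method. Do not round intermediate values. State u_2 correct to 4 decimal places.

2.6413

Secant update: u_(k+1) = u_k − f(u_k)·(u_k − u_(k-1))/(f(u_k) − f(u_(k-1))).
f(u_0) = -5.326841, f(u_1) = -5.950792
u_2 = 1.020000 - (-5.950792)·(1.020000 - 1.190000)/(-5.950792 - (-5.326841)) = 2.641337; f(u_2) = 11.415706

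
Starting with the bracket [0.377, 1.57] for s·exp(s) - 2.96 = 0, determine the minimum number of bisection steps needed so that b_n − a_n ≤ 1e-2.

7

Initial width b − a = 1.57 − 0.377 = 1.193000.
After n steps the width is (b−a)/2^n; need (b−a)/2^n ≤ 1e-2.
So n ≥ log₂(1.193000/1e-2) = log₂(119.3000) ≈ 6.8985.
Hence n = 7.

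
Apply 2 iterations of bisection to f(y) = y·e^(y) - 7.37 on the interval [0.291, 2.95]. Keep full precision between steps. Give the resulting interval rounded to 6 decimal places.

[0.955750, 1.620500]

f(0.291000) = -6.980711, f(2.950000) = 48.992563 (opposite signs)
step 1: m = 1.620500, f(m) = 0.822628 > 0 → root in [0.291000, 1.620500]
step 2: m = 0.955750, f(m) = -4.884457 < 0 → root in [0.955750, 1.620500]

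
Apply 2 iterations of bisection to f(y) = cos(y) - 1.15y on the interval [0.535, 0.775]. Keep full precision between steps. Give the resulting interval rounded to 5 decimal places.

f(0.535000) = 0.245019, f(0.775000) = -0.176829 (opposite signs)
step 1: m = 0.655000, f(m) = 0.039798 > 0 → root in [0.655000, 0.775000]
step 2: m = 0.715000, f(m) = -0.067157 < 0 → root in [0.655000, 0.715000]

[0.65500, 0.71500]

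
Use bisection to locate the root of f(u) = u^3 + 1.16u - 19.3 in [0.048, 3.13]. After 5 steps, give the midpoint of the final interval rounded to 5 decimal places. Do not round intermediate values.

f(0.048000) = -19.244209, f(3.130000) = 14.995097 (opposite signs)
step 1: m = 1.589000, f(m) = -13.444661 < 0 → root in [1.589000, 3.130000]
step 2: m = 2.359500, f(m) = -3.427077 < 0 → root in [2.359500, 3.130000]
step 3: m = 2.744750, f(m) = 4.561903 > 0 → root in [2.359500, 2.744750]
step 4: m = 2.552125, f(m) = 0.283328 > 0 → root in [2.359500, 2.552125]
step 5: m = 2.455812, f(m) = -1.640215 < 0 → root in [2.455812, 2.552125]
Midpoint of [2.455812, 2.552125] = 2.503969

2.50397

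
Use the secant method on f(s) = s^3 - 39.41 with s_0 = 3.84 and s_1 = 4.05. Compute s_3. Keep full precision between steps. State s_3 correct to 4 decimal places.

f(s_0) = 17.213104, f(s_1) = 27.020125
s_2 = 4.050000 - (27.020125)·(4.050000 - 3.840000)/(27.020125 - (17.213104)) = 3.471412; f(s_2) = 2.422943
s_3 = 3.471412 - (2.422943)·(3.471412 - 4.050000)/(2.422943 - (27.020125)) = 3.414418; f(s_3) = 0.396142

3.4144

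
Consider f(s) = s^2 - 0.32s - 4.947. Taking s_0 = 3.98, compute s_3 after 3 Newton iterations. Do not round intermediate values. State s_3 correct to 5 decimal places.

f'(s) = 2s - 0.32
s_0 = 3.980000: f = 9.619800, f' = 7.640000 → s_1 = 3.980000 - (9.619800)/(7.640000) = 2.720864
s_1 = 2.720864: f = 1.585424, f' = 5.121728 → s_2 = 2.720864 - (1.585424)/(5.121728) = 2.411315
s_2 = 2.411315: f = 0.095820, f' = 4.502630 → s_3 = 2.411315 - (0.095820)/(4.502630) = 2.390034

2.39003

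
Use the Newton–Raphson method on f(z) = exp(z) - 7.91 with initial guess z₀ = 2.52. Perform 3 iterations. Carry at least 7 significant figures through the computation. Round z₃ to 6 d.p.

Newton update: z ← z − f(z)/f'(z).
f'(z) = exp(z)
z_0 = 2.520000: f = 4.518597, f' = 12.428597 → z_1 = 2.520000 - (4.518597)/(12.428597) = 2.156435
z_1 = 2.156435: f = 0.730284, f' = 8.640284 → z_2 = 2.156435 - (0.730284)/(8.640284) = 2.071915
z_2 = 2.071915: f = 0.030011, f' = 7.940011 → z_3 = 2.071915 - (0.030011)/(7.940011) = 2.068135

2.068135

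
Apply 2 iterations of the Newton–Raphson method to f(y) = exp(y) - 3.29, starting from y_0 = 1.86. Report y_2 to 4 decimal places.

f'(y) = exp(y)
y_0 = 1.860000: f = 3.133737, f' = 6.423737 → y_1 = 1.860000 - (3.133737)/(6.423737) = 1.372163
y_1 = 1.372163: f = 0.653872, f' = 3.943872 → y_2 = 1.372163 - (0.653872)/(3.943872) = 1.206369

1.2064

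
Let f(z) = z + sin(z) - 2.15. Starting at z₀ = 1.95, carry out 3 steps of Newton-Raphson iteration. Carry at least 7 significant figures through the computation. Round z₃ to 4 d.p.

Newton update: z ← z − f(z)/f'(z).
f'(z) = 1 + cos(z)
z_0 = 1.950000: f = 0.728960, f' = 0.629819 → z_1 = 1.950000 - (0.728960)/(0.629819) = 0.792589
z_1 = 0.792589: f = -0.645238, f' = 1.702004 → z_2 = 0.792589 - (-0.645238)/(1.702004) = 1.171694
z_2 = 1.171694: f = -0.056896, f' = 1.388592 → z_3 = 1.171694 - (-0.056896)/(1.388592) = 1.212668

1.2127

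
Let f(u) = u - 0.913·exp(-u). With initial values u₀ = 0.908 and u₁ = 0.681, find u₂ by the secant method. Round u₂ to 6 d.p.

0.526109

f(u_0) = 0.539760, f(u_1) = 0.218921
u_2 = 0.681000 - (0.218921)·(0.681000 - 0.908000)/(0.218921 - (0.539760)) = 0.526109; f(u_2) = -0.013383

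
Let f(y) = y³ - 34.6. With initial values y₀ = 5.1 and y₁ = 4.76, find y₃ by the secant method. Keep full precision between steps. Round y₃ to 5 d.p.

f(y_0) = 98.051000, f(y_1) = 73.250176
y_2 = 4.760000 - (73.250176)·(4.760000 - 5.100000)/(73.250176 - (98.051000)) = 3.755797; f(y_2) = 18.379318
y_3 = 3.755797 - (18.379318)·(3.755797 - 4.760000)/(18.379318 - (73.250176)) = 3.419433; f(y_3) = 5.381809

3.41943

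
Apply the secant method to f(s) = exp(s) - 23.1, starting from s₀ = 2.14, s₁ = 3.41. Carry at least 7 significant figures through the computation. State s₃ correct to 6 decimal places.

3.120323

f(s_0) = -14.600562, f(s_1) = 7.165244
s_2 = 3.410000 - (7.165244)·(3.410000 - 2.140000)/(7.165244 - (-14.600562)) = 2.991919; f(s_2) = -3.176111
s_3 = 2.991919 - (-3.176111)·(2.991919 - 3.410000)/(-3.176111 - (7.165244)) = 3.120323; f(s_3) = -0.446297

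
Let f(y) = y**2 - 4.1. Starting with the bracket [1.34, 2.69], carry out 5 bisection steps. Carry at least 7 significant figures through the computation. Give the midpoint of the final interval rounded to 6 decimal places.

2.036094

f(1.340000) = -2.304400, f(2.690000) = 3.136100 (opposite signs)
step 1: m = 2.015000, f(m) = -0.039775 < 0 → root in [2.015000, 2.690000]
step 2: m = 2.352500, f(m) = 1.434256 > 0 → root in [2.015000, 2.352500]
step 3: m = 2.183750, f(m) = 0.668764 > 0 → root in [2.015000, 2.183750]
step 4: m = 2.099375, f(m) = 0.307375 > 0 → root in [2.015000, 2.099375]
step 5: m = 2.057188, f(m) = 0.132020 > 0 → root in [2.015000, 2.057188]
Midpoint of [2.015000, 2.057188] = 2.036094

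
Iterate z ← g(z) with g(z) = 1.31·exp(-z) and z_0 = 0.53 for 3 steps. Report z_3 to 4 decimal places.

z_1 = g(0.530000) = 0.771073
z_2 = g(0.771073) = 0.605897
z_3 = g(0.605897) = 0.714716

0.7147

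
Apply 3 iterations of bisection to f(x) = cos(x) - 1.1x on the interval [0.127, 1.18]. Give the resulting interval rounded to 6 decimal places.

f(0.127000) = 0.852246, f(1.180000) = -0.917075 (opposite signs)
step 1: m = 0.653500, f(m) = 0.075111 > 0 → root in [0.653500, 1.180000]
step 2: m = 0.916750, f(m) = -0.400022 < 0 → root in [0.653500, 0.916750]
step 3: m = 0.785125, f(m) = -0.156338 < 0 → root in [0.653500, 0.785125]

[0.653500, 0.785125]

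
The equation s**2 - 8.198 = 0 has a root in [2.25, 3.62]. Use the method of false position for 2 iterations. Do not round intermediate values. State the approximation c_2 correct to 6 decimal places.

2.853873

False-position update: c = (a·f(b) − b·f(a))/(f(b) − f(a)); replace the endpoint whose sign matches f(c).
f(2.250000) = -3.135500, f(3.620000) = 4.906400
step 1: c = 2.784157, f(c) = -0.446471 < 0 → new bracket [2.784157, 3.620000]
step 2: c = 2.853873, f(c) = -0.053411 < 0 → new bracket [2.853873, 3.620000]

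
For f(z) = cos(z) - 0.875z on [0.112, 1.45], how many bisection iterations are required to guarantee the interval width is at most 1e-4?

14

Initial width b − a = 1.45 − 0.112 = 1.338000.
After n steps the width is (b−a)/2^n; need (b−a)/2^n ≤ 1e-4.
So n ≥ log₂(1.338000/1e-4) = log₂(13380.0000) ≈ 13.7078.
Hence n = 14.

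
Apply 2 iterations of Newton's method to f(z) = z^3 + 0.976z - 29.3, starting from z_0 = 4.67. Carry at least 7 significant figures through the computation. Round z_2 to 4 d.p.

Newton update: z ← z − f(z)/f'(z).
f'(z) = 3z^2 + 0.976
z_0 = 4.670000: f = 77.105483, f' = 66.402700 → z_1 = 4.670000 - (77.105483)/(66.402700) = 3.508820
z_1 = 3.508820: f = 17.324563, f' = 37.911455 → z_2 = 3.508820 - (17.324563)/(37.911455) = 3.051846

3.0518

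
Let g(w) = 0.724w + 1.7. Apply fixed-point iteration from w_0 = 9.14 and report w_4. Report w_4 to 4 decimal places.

w_1 = g(9.140000) = 8.317360
w_2 = g(8.317360) = 7.721769
w_3 = g(7.721769) = 7.290560
w_4 = g(7.290560) = 6.978366

6.9784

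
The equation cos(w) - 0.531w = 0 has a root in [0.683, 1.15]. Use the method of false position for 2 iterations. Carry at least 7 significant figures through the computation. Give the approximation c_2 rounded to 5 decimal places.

1.00651

False-position update: c = (a·f(b) − b·f(a))/(f(b) − f(a)); replace the endpoint whose sign matches f(c).
f(0.683000) = 0.413010, f(1.150000) = -0.202163
step 1: c = 0.996531, f(c) = 0.014060 > 0 → new bracket [0.996531, 1.150000]
step 2: c = 1.006511, f(c) = 0.000355 > 0 → new bracket [1.006511, 1.150000]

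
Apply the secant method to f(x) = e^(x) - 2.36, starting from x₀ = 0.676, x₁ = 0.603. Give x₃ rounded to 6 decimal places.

0.855325

f(x_0) = -0.394002, f(x_1) = -0.532407
x_2 = 0.603000 - (-0.532407)·(0.603000 - 0.676000)/(-0.532407 - (-0.394002)) = 0.883812; f(x_2) = 0.060108
x_3 = 0.883812 - (0.060108)·(0.883812 - 0.603000)/(0.060108 - (-0.532407)) = 0.855325; f(x_3) = -0.007861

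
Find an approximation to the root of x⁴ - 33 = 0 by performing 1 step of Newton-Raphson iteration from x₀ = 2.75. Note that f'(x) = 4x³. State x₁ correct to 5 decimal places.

x_0 = 2.750000: f = 24.191406, f' = 83.187500 → x_1 = 2.750000 - (24.191406)/(83.187500) = 2.459194

2.45919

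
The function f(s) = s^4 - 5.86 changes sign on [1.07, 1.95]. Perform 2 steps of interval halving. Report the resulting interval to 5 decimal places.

[1.51000, 1.73000]

f(1.070000) = -4.549204, f(1.950000) = 8.599006 (opposite signs)
step 1: m = 1.510000, f(m) = -0.661144 < 0 → root in [1.510000, 1.950000]
step 2: m = 1.730000, f(m) = 3.097450 > 0 → root in [1.510000, 1.730000]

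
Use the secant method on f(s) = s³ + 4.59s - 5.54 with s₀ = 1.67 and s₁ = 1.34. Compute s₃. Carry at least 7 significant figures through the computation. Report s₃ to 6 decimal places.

f(s_0) = 6.782763, f(s_1) = 3.016704
s_2 = 1.340000 - (3.016704)·(1.340000 - 1.670000)/(3.016704 - (6.782763)) = 1.075662; f(s_2) = 0.641882
s_3 = 1.075662 - (0.641882)·(1.075662 - 1.340000)/(0.641882 - (3.016704)) = 1.004215; f(s_3) = 0.082046

1.004215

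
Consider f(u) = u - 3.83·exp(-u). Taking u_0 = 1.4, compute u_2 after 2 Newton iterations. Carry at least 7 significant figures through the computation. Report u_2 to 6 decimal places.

Newton update: u ← u − f(u)/f'(u).
f'(u) = 1 + 3.83·exp(-u)
u_0 = 1.400000: f = 0.455534, f' = 1.944466 → u_1 = 1.400000 - (0.455534)/(1.944466) = 1.165728
u_1 = 1.165728: f = -0.028066, f' = 2.193794 → u_2 = 1.165728 - (-0.028066)/(2.193794) = 1.178522

1.178522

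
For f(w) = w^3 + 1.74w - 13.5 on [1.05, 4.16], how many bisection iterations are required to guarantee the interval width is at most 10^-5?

Initial width b − a = 4.16 − 1.05 = 3.110000.
After n steps the width is (b−a)/2^n; need (b−a)/2^n ≤ 10^-5.
So n ≥ log₂(3.110000/10^-5) = log₂(311000.0000) ≈ 18.2466.
Hence n = 19.

19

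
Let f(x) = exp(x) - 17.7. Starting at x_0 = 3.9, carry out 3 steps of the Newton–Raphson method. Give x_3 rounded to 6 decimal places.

2.875655

f'(x) = exp(x)
x_0 = 3.900000: f = 31.702449, f' = 49.402449 → x_1 = 3.900000 - (31.702449)/(49.402449) = 3.258282
x_1 = 3.258282: f = 8.304818, f' = 26.004818 → x_2 = 3.258282 - (8.304818)/(26.004818) = 2.938925
x_2 = 2.938925: f = 1.195521, f' = 18.895521 → x_3 = 2.938925 - (1.195521)/(18.895521) = 2.875655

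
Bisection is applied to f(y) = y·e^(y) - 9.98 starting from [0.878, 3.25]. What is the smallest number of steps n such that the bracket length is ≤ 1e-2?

8

Initial width b − a = 3.25 − 0.878 = 2.372000.
After n steps the width is (b−a)/2^n; need (b−a)/2^n ≤ 1e-2.
So n ≥ log₂(2.372000/1e-2) = log₂(237.2000) ≈ 7.8900.
Hence n = 8.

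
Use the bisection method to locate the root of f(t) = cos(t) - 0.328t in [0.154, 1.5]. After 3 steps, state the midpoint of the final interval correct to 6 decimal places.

f(0.154000) = 0.937653, f(1.500000) = -0.421263 (opposite signs)
step 1: m = 0.827000, f(m) = 0.405831 > 0 → root in [0.827000, 1.500000]
step 2: m = 1.163500, f(m) = 0.014500 > 0 → root in [1.163500, 1.500000]
step 3: m = 1.331750, f(m) = -0.200038 < 0 → root in [1.163500, 1.331750]
Midpoint of [1.163500, 1.331750] = 1.247625

1.247625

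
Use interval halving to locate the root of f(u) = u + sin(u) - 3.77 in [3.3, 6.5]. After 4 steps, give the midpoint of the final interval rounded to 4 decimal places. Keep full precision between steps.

4.8000

f(3.300000) = -0.627746, f(6.500000) = 2.945120 (opposite signs)
step 1: m = 4.900000, f(m) = 0.147547 > 0 → root in [3.300000, 4.900000]
step 2: m = 4.100000, f(m) = -0.488277 < 0 → root in [4.100000, 4.900000]
step 3: m = 4.500000, f(m) = -0.247530 < 0 → root in [4.500000, 4.900000]
step 4: m = 4.700000, f(m) = -0.069923 < 0 → root in [4.700000, 4.900000]
Midpoint of [4.700000, 4.900000] = 4.800000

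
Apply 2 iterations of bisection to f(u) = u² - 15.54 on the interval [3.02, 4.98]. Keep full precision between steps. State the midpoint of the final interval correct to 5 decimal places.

3.75500

f(3.020000) = -6.419600, f(4.980000) = 9.260400 (opposite signs)
step 1: m = 4.000000, f(m) = 0.460000 > 0 → root in [3.020000, 4.000000]
step 2: m = 3.510000, f(m) = -3.219900 < 0 → root in [3.510000, 4.000000]
Midpoint of [3.510000, 4.000000] = 3.755000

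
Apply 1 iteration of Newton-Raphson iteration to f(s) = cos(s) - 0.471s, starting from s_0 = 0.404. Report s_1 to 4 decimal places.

1.2479

f'(s) = -sin(s) - 0.471
s_0 = 0.404000: f = 0.729212, f' = -0.864099 → s_1 = 0.404000 - (0.729212)/(-0.864099) = 1.247898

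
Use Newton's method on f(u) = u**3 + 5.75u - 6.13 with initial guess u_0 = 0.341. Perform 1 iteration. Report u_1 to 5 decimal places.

f'(u) = 3u**2 + 5.75
u_0 = 0.341000: f = -4.129598, f' = 6.098843 → u_1 = 0.341000 - (-4.129598)/(6.098843) = 1.018112

1.01811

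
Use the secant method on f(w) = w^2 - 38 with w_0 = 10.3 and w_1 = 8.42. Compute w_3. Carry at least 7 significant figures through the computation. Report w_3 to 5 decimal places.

6.23893

f(w_0) = 68.090000, f(w_1) = 32.896400
w_2 = 8.420000 - (32.896400)·(8.420000 - 10.300000)/(32.896400 - (68.090000)) = 6.662714; f(w_2) = 6.391754
w_3 = 6.662714 - (6.391754)·(6.662714 - 8.420000)/(6.391754 - (32.896400)) = 6.238934; f(w_3) = 0.924292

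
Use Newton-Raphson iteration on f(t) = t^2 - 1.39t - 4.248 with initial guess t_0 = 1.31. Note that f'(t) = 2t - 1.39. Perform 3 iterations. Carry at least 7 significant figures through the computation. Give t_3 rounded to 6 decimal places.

t_0 = 1.310000: f = -4.352800, f' = 1.230000 → t_1 = 1.310000 - (-4.352800)/(1.230000) = 4.848862
t_1 = 4.848862: f = 12.523543, f' = 8.307724 → t_2 = 4.848862 - (12.523543)/(8.307724) = 3.341404
t_2 = 3.341404: f = 2.272429, f' = 5.292808 → t_3 = 3.341404 - (2.272429)/(5.292808) = 2.912061

2.912061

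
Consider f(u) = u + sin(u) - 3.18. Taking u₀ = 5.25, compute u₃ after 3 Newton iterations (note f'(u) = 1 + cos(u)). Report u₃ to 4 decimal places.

u_0 = 5.250000: f = 1.211066, f' = 1.512085 → u_1 = 5.250000 - (1.211066)/(1.512085) = 4.449076
u_1 = 4.449076: f = 0.303543, f' = 0.739719 → u_2 = 4.449076 - (0.303543)/(0.739719) = 4.038727
u_2 = 4.038727: f = 0.077185, f' = 0.376148 → u_3 = 4.038727 - (0.077185)/(0.376148) = 3.833529

3.8335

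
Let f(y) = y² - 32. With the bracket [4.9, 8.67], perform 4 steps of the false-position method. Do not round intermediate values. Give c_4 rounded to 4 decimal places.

5.6553

False-position update: c = (a·f(b) − b·f(a))/(f(b) − f(a)); replace the endpoint whose sign matches f(c).
f(4.900000) = -7.990000, f(8.670000) = 43.168900
step 1: c = 5.488799, f(c) = -1.873088 < 0 → new bracket [5.488799, 8.670000]
step 2: c = 5.621090, f(c) = -0.403345 < 0 → new bracket [5.621090, 8.670000]
step 3: c = 5.649314, f(c) = -0.085254 < 0 → new bracket [5.649314, 8.670000]
step 4: c = 5.655268, f(c) = -0.017949 < 0 → new bracket [5.655268, 8.670000]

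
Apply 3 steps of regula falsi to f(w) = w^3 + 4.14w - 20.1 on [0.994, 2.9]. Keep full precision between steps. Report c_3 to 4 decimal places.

False-position update: c = (a·f(b) − b·f(a))/(f(b) − f(a)); replace the endpoint whose sign matches f(c).
f(0.994000) = -15.002732, f(2.900000) = 16.295000
step 1: c = 1.907651, f(c) = -5.260129 < 0 → new bracket [1.907651, 2.900000]
step 2: c = 2.149815, f(c) = -1.263949 < 0 → new bracket [2.149815, 2.900000]
step 3: c = 2.203816, f(c) = -0.272696 < 0 → new bracket [2.203816, 2.900000]

2.2038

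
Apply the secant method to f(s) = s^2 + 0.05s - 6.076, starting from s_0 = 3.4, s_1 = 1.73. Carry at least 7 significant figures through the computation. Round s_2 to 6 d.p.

2.308494

Secant update: s_(k+1) = s_k − f(s_k)·(s_k − s_(k-1))/(f(s_k) − f(s_(k-1))).
f(s_0) = 5.654000, f(s_1) = -2.996600
s_2 = 1.730000 - (-2.996600)·(1.730000 - 3.400000)/(-2.996600 - (5.654000)) = 2.308494; f(s_2) = -0.631430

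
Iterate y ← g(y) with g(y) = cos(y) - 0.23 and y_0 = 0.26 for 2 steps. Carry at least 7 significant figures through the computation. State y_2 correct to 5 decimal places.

0.51090

y_1 = g(0.260000) = 0.736390
y_2 = g(0.736390) = 0.510898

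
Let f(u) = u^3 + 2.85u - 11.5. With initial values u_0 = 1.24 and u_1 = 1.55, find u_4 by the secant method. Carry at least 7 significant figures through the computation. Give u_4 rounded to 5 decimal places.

1.84156

f(u_0) = -6.059376, f(u_1) = -3.358625
u_2 = 1.550000 - (-3.358625)·(1.550000 - 1.240000)/(-3.358625 - (-6.059376)) = 1.935513; f(u_2) = 1.267047
u_3 = 1.935513 - (1.267047)·(1.935513 - 1.550000)/(1.267047 - (-3.358625)) = 1.829914; f(u_3) = -0.157116
u_4 = 1.829914 - (-0.157116)·(1.829914 - 1.935513)/(-0.157116 - (1.267047)) = 1.841564; f(u_4) = -0.006137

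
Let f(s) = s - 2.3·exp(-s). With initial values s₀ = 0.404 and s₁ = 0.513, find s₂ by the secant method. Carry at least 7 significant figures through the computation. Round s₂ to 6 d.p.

Secant update: s_(k+1) = s_k − f(s_k)·(s_k − s_(k-1))/(f(s_k) − f(s_(k-1))).
f(s_0) = -1.131581, f(s_1) = -0.864003
s_2 = 0.513000 - (-0.864003)·(0.513000 - 0.404000)/(-0.864003 - (-1.131581)) = 0.864957; f(s_2) = -0.103503

0.864957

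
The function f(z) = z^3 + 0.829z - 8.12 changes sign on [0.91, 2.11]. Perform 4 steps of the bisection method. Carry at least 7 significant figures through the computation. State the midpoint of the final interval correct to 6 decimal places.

f(0.910000) = -6.612039, f(2.110000) = 3.023121 (opposite signs)
step 1: m = 1.510000, f(m) = -3.425259 < 0 → root in [1.510000, 2.110000]
step 2: m = 1.810000, f(m) = -0.689769 < 0 → root in [1.810000, 2.110000]
step 3: m = 1.960000, f(m) = 1.034376 > 0 → root in [1.810000, 1.960000]
step 4: m = 1.885000, f(m) = 0.140494 > 0 → root in [1.810000, 1.885000]
Midpoint of [1.810000, 1.885000] = 1.847500

1.847500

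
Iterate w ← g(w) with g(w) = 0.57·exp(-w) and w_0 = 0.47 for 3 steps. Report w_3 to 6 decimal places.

w_1 = g(0.470000) = 0.356251
w_2 = g(0.356251) = 0.399169
w_3 = g(0.399169) = 0.382400

0.382400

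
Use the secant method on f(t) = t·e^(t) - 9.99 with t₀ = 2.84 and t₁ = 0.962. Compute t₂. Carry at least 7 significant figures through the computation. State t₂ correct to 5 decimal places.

1.26647

f(t_0) = 38.618774, f(t_1) = -7.472518
t_2 = 0.962000 - (-7.472518)·(0.962000 - 2.840000)/(-7.472518 - (38.618774)) = 1.266469; f(t_2) = -5.496183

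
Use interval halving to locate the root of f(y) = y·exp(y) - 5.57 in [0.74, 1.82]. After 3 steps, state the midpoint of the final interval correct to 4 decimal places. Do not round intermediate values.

f(0.740000) = -4.019008, f(1.820000) = 5.662782 (opposite signs)
step 1: m = 1.280000, f(m) = -0.966301 < 0 → root in [1.280000, 1.820000]
step 2: m = 1.550000, f(m) = 1.732779 > 0 → root in [1.280000, 1.550000]
step 3: m = 1.415000, f(m) = 0.254828 > 0 → root in [1.280000, 1.415000]
Midpoint of [1.280000, 1.415000] = 1.347500

1.3475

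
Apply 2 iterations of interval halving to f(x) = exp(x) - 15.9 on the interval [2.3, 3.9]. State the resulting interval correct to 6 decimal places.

[2.700000, 3.100000]

f(2.300000) = -5.925818, f(3.900000) = 33.502449 (opposite signs)
step 1: m = 3.100000, f(m) = 6.297951 > 0 → root in [2.300000, 3.100000]
step 2: m = 2.700000, f(m) = -1.020268 < 0 → root in [2.700000, 3.100000]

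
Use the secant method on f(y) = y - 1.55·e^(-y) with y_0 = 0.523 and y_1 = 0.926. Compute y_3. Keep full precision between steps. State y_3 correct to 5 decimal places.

Secant update: y_(k+1) = y_k − f(y_k)·(y_k − y_(k-1))/(f(y_k) − f(y_(k-1))).
f(y_0) = -0.395746, f(y_1) = 0.311991
y_2 = 0.926000 - (0.311991)·(0.926000 - 0.523000)/(0.311991 - (-0.395746)) = 0.748346; f(y_2) = 0.014966
y_3 = 0.748346 - (0.014966)·(0.748346 - 0.926000)/(0.014966 - (0.311991)) = 0.739395; f(y_3) = -0.000580

0.73939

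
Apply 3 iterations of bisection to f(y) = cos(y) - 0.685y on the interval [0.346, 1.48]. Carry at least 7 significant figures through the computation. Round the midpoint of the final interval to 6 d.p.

0.842125

f(0.346000) = 0.703727, f(1.480000) = -0.923128 (opposite signs)
step 1: m = 0.913000, f(m) = -0.014031 < 0 → root in [0.346000, 0.913000]
step 2: m = 0.629500, f(m) = 0.377114 > 0 → root in [0.629500, 0.913000]
step 3: m = 0.771250, f(m) = 0.188734 > 0 → root in [0.771250, 0.913000]
Midpoint of [0.771250, 0.913000] = 0.842125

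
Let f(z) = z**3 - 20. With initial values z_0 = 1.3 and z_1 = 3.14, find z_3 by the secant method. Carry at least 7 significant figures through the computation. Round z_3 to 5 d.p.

2.67298

f(z_0) = -17.803000, f(z_1) = 10.959144
z_2 = 3.140000 - (10.959144)·(3.140000 - 1.300000)/(10.959144 - (-17.803000)) = 2.438911; f(z_2) = -5.492659
z_3 = 2.438911 - (-5.492659)·(2.438911 - 3.140000)/(-5.492659 - (10.959144)) = 2.672979; f(z_3) = -0.902053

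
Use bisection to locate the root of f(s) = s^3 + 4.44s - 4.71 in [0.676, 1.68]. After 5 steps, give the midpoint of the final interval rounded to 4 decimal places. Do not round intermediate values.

0.9113

f(0.676000) = -1.399644, f(1.680000) = 7.490832 (opposite signs)
step 1: m = 1.178000, f(m) = 2.155012 > 0 → root in [0.676000, 1.178000]
step 2: m = 0.927000, f(m) = 0.202478 > 0 → root in [0.676000, 0.927000]
step 3: m = 0.801500, f(m) = -0.636455 < 0 → root in [0.801500, 0.927000]
step 4: m = 0.864250, f(m) = -0.227197 < 0 → root in [0.864250, 0.927000]
step 5: m = 0.895625, f(m) = -0.015005 < 0 → root in [0.895625, 0.927000]
Midpoint of [0.895625, 0.927000] = 0.911313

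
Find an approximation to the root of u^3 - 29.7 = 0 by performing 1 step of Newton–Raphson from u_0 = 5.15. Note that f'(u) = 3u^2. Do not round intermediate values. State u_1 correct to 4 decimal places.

u_0 = 5.150000: f = 106.890875, f' = 79.567500 → u_1 = 5.150000 - (106.890875)/(79.567500) = 3.806601

3.8066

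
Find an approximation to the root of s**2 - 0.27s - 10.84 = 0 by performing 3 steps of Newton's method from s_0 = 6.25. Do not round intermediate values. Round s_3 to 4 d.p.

Newton update: s ← s − f(s)/f'(s).
f'(s) = 2s - 0.27
s_0 = 6.250000: f = 26.535000, f' = 12.230000 → s_1 = 6.250000 - (26.535000)/(12.230000) = 4.080335
s_1 = 4.080335: f = 4.707445, f' = 7.890670 → s_2 = 4.080335 - (4.707445)/(7.890670) = 3.483752
s_2 = 3.483752: f = 0.355912, f' = 6.697503 → s_3 = 3.483752 - (0.355912)/(6.697503) = 3.430611

3.4306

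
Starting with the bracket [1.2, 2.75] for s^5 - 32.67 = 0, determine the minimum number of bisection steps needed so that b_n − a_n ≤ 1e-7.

24

Initial width b − a = 2.75 − 1.2 = 1.550000.
After n steps the width is (b−a)/2^n; need (b−a)/2^n ≤ 1e-7.
So n ≥ log₂(1.550000/1e-7) = log₂(15500000.0000) ≈ 23.8858.
Hence n = 24.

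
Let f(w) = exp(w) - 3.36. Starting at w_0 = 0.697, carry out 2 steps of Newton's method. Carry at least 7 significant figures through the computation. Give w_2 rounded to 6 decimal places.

1.223878

f'(w) = exp(w)
w_0 = 0.697000: f = -1.352279, f' = 2.007721 → w_1 = 0.697000 - (-1.352279)/(2.007721) = 1.370540
w_1 = 1.370540: f = 0.577475, f' = 3.937475 → w_2 = 1.370540 - (0.577475)/(3.937475) = 1.223878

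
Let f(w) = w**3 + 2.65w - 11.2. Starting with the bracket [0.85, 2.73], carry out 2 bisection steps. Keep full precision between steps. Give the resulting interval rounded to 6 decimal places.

f(0.850000) = -8.333375, f(2.730000) = 16.380917 (opposite signs)
step 1: m = 1.790000, f(m) = -0.721161 < 0 → root in [1.790000, 2.730000]
step 2: m = 2.260000, f(m) = 6.332176 > 0 → root in [1.790000, 2.260000]

[1.790000, 2.260000]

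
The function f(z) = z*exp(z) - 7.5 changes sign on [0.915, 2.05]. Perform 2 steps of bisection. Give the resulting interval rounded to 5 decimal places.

f(0.915000) = -5.215451, f(2.050000) = 8.424197 (opposite signs)
step 1: m = 1.482500, f(m) = -0.971156 < 0 → root in [1.482500, 2.050000]
step 2: m = 1.766250, f(m) = 2.830582 > 0 → root in [1.482500, 1.766250]

[1.48250, 1.76625]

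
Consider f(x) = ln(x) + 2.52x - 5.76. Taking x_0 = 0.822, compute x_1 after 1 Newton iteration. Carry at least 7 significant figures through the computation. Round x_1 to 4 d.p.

1.8616

f'(x) = 1/x + 2.52
x_0 = 0.822000: f = -3.884575, f' = 3.736545 → x_1 = 0.822000 - (-3.884575)/(3.736545) = 1.861617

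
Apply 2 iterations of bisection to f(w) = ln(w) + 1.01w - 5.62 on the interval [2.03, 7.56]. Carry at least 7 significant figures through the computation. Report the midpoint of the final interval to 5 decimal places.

f(2.030000) = -2.861664, f(7.560000) = 4.038471 (opposite signs)
step 1: m = 4.795000, f(m) = 0.790524 > 0 → root in [2.030000, 4.795000]
step 2: m = 3.412500, f(m) = -0.945930 < 0 → root in [3.412500, 4.795000]
Midpoint of [3.412500, 4.795000] = 4.103750

4.10375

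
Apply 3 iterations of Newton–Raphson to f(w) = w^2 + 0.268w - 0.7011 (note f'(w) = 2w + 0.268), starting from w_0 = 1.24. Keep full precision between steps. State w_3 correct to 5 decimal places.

w_0 = 1.240000: f = 1.168820, f' = 2.748000 → w_1 = 1.240000 - (1.168820)/(2.748000) = 0.814665
w_1 = 0.814665: f = 0.180910, f' = 1.897330 → w_2 = 0.814665 - (0.180910)/(1.897330) = 0.719316
w_2 = 0.719316: f = 0.009092, f' = 1.706631 → w_3 = 0.719316 - (0.009092)/(1.706631) = 0.713988

0.71399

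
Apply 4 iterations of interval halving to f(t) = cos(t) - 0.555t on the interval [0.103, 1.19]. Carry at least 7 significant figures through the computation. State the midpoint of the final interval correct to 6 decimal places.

f(0.103000) = 0.937535, f(1.190000) = -0.288790 (opposite signs)
step 1: m = 0.646500, f(m) = 0.439390 > 0 → root in [0.646500, 1.190000]
step 2: m = 0.918250, f(m) = 0.097583 > 0 → root in [0.918250, 1.190000]
step 3: m = 1.054125, f(m) = -0.091051 < 0 → root in [0.918250, 1.054125]
step 4: m = 0.986187, f(m) = 0.004539 > 0 → root in [0.986187, 1.054125]
Midpoint of [0.986187, 1.054125] = 1.020156

1.020156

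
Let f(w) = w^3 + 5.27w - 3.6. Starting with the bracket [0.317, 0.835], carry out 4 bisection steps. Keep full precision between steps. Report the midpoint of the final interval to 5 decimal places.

f(0.317000) = -1.897555, f(0.835000) = 1.382633 (opposite signs)
step 1: m = 0.576000, f(m) = -0.373377 < 0 → root in [0.576000, 0.835000]
step 2: m = 0.705500, f(m) = 0.469134 > 0 → root in [0.576000, 0.705500]
step 3: m = 0.640750, f(m) = 0.039819 > 0 → root in [0.576000, 0.640750]
step 4: m = 0.608375, f(m) = -0.168692 < 0 → root in [0.608375, 0.640750]
Midpoint of [0.608375, 0.640750] = 0.624562

0.62456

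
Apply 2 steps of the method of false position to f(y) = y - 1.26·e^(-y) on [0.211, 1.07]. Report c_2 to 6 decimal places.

0.658090

f(0.211000) = -0.809315, f(1.070000) = 0.637809
step 1: c = 0.691402, f(c) = 0.060302 > 0 → new bracket [0.211000, 0.691402]
step 2: c = 0.658090, f(c) = 0.005612 > 0 → new bracket [0.211000, 0.658090]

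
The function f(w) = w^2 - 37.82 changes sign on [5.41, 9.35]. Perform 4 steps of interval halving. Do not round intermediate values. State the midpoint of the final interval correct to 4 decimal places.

f(5.410000) = -8.551900, f(9.350000) = 49.602500 (opposite signs)
step 1: m = 7.380000, f(m) = 16.644400 > 0 → root in [5.410000, 7.380000]
step 2: m = 6.395000, f(m) = 3.076025 > 0 → root in [5.410000, 6.395000]
step 3: m = 5.902500, f(m) = -2.980494 < 0 → root in [5.902500, 6.395000]
step 4: m = 6.148750, f(m) = -0.012873 < 0 → root in [6.148750, 6.395000]
Midpoint of [6.148750, 6.395000] = 6.271875

6.2719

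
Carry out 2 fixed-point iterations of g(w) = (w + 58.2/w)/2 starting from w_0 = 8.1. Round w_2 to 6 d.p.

7.628905

w_1 = g(8.100000) = 7.642593
w_2 = g(7.642593) = 7.628905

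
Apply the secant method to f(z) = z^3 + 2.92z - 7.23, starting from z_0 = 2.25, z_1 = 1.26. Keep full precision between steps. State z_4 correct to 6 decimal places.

f(z_0) = 10.730625, f(z_1) = -1.550424
z_2 = 1.260000 - (-1.550424)·(1.260000 - 2.250000)/(-1.550424 - (10.730625)) = 1.384983; f(z_2) = -0.529208
z_3 = 1.384983 - (-0.529208)·(1.384983 - 1.260000)/(-0.529208 - (-1.550424)) = 1.449751; f(z_3) = 0.050323
z_4 = 1.449751 - (0.050323)·(1.449751 - 1.384983)/(0.050323 - (-0.529208)) = 1.444126; f(z_4) = -0.001423

1.444126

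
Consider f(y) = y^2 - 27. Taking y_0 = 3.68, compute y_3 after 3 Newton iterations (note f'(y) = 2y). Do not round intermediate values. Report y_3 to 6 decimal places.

y_0 = 3.680000: f = -13.457600, f' = 7.360000 → y_1 = 3.680000 - (-13.457600)/(7.360000) = 5.508478
y_1 = 5.508478: f = 3.343333, f' = 11.016957 → y_2 = 5.508478 - (3.343333)/(11.016957) = 5.205007
y_2 = 5.205007: f = 0.092095, f' = 10.410013 → y_3 = 5.205007 - (0.092095)/(10.410013) = 5.196160

5.196160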